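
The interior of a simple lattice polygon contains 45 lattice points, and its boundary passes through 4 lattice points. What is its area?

Pick's theorem states A = I + B/2 − 1, so A = 45 + 4/2 − 1 = 46.

46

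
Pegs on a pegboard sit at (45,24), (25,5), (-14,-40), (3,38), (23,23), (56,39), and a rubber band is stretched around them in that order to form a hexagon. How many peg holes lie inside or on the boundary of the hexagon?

1669

By the shoelace formula, twice the signed area is |(45·5 − 25·24) + (25·(-40) − (-14)·5) + ((-14)·38 − 3·(-40)) + (3·23 − 23·38) + (23·39 − 56·23) + (56·24 − 45·39)| = 3324, so the area is 1662.
Summing gcd(|Δx|,|Δy|) over the edges gives the boundary count: gcd(20,19) + gcd(39,45) + gcd(17,78) + gcd(20,15) + gcd(33,16) + gcd(11,15) = 1+3+1+5+1+1 = 12.
Pick's theorem gives I = A − B/2 + 1 = 1662 − 12/2 + 1 = 1657, so the closed region contains I + B = 1657 + 12 = 1669 lattice points.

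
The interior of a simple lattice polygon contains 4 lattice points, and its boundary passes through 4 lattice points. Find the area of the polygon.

5

Pick's theorem states A = I + B/2 − 1, so A = 4 + 4/2 − 1 = 5.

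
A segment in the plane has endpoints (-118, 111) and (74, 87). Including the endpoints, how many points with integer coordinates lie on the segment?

25

The number of lattice points on a segment between lattice points is gcd(|Δx|,|Δy|) + 1 = gcd(192,24) + 1 = 24 + 1 = 25.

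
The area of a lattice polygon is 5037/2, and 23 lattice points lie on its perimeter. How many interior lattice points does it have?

2508

Pick's theorem A = I + B/2 − 1 rearranges to I = A − B/2 + 1 = 5037/2 − 23/2 + 1 = 2508.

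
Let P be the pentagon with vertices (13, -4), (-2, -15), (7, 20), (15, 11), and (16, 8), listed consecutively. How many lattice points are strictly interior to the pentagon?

290

The shoelace formula gives twice the area as |[13·(-15) − (-2)·(-4)] + [(-2)·20 − 7·(-15)] + [7·11 − 15·20] + [15·8 − 16·11] + [16·(-4) − 13·8]| = 585, so the area is 585/2.
Summing gcd(|Δx|,|Δy|) over the edges gives the boundary count: gcd(15,11) + gcd(9,35) + gcd(8,9) + gcd(1,3) + gcd(3,12) = 1+1+1+1+3 = 7.
By Pick's theorem A = I + B/2 − 1, so I = 585/2 − 7/2 + 1 = 290.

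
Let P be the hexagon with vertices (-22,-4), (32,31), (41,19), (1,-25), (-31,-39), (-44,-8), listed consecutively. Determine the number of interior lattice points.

The shoelace formula gives twice the area as |[(-22)·31 − 32·(-4)] + [32·19 − 41·31] + [41·(-25) − 1·19] + [1·(-39) − (-31)·(-25)] + [(-31)·(-8) − (-44)·(-39)] + [(-44)·(-4) − (-22)·(-8)]| = 4543, so the area is 2271.5.
Summing gcd(|Δx|,|Δy|) over the edges gives the boundary count: gcd(54,35) + gcd(9,12) + gcd(40,44) + gcd(32,14) + gcd(13,31) + gcd(22,4) = 1+3+4+2+1+2 = 13.
Pick's theorem gives I = A − B/2 + 1 = 2271.5 − 13/2 + 1 = 2266.

2266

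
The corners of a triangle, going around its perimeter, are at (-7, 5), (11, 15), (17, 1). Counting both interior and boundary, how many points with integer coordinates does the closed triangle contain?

161

By the shoelace formula, twice the signed area is |[(-7)·15 − 11·5] + [11·1 − 17·15] + [17·5 − (-7)·1]| = 312, so the area is 156.
The number of boundary lattice points is Σ gcd(|Δx|,|Δy|) = gcd(18,10) + gcd(6,14) + gcd(24,4) = 2+2+4 = 8.
Pick's theorem gives I = A − B/2 + 1 = 156 − 8/2 + 1 = 153, so the closed region contains I + B = 153 + 8 = 161 lattice points.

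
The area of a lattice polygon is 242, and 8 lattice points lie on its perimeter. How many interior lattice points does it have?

239

Pick's theorem A = I + B/2 − 1 rearranges to I = A − B/2 + 1 = 242 − 8/2 + 1 = 239.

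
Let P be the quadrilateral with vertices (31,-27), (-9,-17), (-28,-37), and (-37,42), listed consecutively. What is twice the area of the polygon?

3761

The shoelace formula gives twice the area as |[31·(-17) − (-9)·(-27)] + [(-9)·(-37) − (-28)·(-17)] + [(-28)·42 − (-37)·(-37)] + [(-37)·(-27) − 31·42]| = 3761, so the area is 3761/2.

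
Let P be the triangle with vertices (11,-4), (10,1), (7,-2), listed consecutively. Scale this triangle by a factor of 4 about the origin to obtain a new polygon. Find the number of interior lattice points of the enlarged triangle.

By the shoelace formula, twice the signed area is |(11·1 − 10·(-4)) + (10·(-2) − 7·1) + (7·(-4) − 11·(-2))| = 18, so the area is 9.
The number of boundary lattice points is Σ gcd(|Δx|,|Δy|) = gcd(1,5) + gcd(3,3) + gcd(4,2) = 1+3+2 = 6.
Scaling by 4 multiplies the area by 4² = 16 (so the new area is 144) and multiplies the boundary lattice-point count by 4, giving 24.
By Pick's theorem, the interior count of the dilated polygon is 144 − 24/2 + 1 = 133.

133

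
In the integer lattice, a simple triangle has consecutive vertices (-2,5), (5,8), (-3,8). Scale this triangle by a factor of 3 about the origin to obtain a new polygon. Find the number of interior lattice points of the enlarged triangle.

94

By the shoelace formula, twice the signed area is |[(-2)·8 − 5·5] + [5·8 − (-3)·8] + [(-3)·5 − (-2)·8]| = 24, so the area is 12.
The number of boundary lattice points is Σ gcd(|Δx|,|Δy|) = gcd(7,3) + gcd(8,0) + gcd(1,3) = 1+8+1 = 10.
Scaling by 3 multiplies the area by 3² = 9 (so the new area is 108) and multiplies the boundary lattice-point count by 3, giving 30.
By Pick's theorem, the interior count of the dilated polygon is 108 − 30/2 + 1 = 94.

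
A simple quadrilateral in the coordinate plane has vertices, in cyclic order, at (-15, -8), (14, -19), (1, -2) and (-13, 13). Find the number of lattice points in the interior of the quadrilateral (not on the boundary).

Using the shoelace formula, 2A = |((-15)·(-19) − 14·(-8)) + (14·(-2) − 1·(-19)) + (1·13 − (-13)·(-2)) + ((-13)·(-8) − (-15)·13)| = 674, so the area is 337.
Summing gcd(|Δx|,|Δy|) over the edges gives the boundary count: gcd(29,11) + gcd(13,17) + gcd(14,15) + gcd(2,21) = 1+1+1+1 = 4.
Pick's theorem gives I = A − B/2 + 1 = 337 − 4/2 + 1 = 336.

336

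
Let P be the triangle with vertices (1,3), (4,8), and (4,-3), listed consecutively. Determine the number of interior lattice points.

10

Using the shoelace formula, 2A = |[1·8 − 4·3] + [4·(-3) − 4·8] + [4·3 − 1·(-3)]| = 33, so the area is 33/2.
Along each edge there are gcd(|Δx|,|Δy|)+1 lattice points, so counting each shared vertex once the boundary has gcd(3,5) + gcd(0,11) + gcd(3,6) = 1+11+3 = 15.
Pick's theorem gives I = A − B/2 + 1 = 33/2 − 15/2 + 1 = 10.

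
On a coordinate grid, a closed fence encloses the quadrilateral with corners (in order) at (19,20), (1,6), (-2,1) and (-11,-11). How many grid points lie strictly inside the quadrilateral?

Using the shoelace formula, 2A = |(19·6 − 1·20) + (1·1 − (-2)·6) + ((-2)·(-11) − (-11)·1) + ((-11)·20 − 19·(-11))| = 129, so the area is 64.5.
Along each edge there are gcd(|Δx|,|Δy|)+1 lattice points, so counting each shared vertex once the boundary has gcd(18,14) + gcd(3,5) + gcd(9,12) + gcd(30,31) = 2+1+3+1 = 7.
By Pick's theorem A = I + B/2 − 1, so I = 64.5 − 7/2 + 1 = 62.

62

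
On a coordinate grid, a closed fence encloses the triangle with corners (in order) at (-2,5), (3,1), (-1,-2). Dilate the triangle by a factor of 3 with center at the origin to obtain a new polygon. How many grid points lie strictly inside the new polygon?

136

The shoelace formula gives twice the area as |[(-2)·1 − 3·5] + [3·(-2) − (-1)·1] + [(-1)·5 − (-2)·(-2)]| = 31, so the area is 15.5.
Summing gcd(|Δx|,|Δy|) over the edges gives the boundary count: gcd(5,4) + gcd(4,3) + gcd(1,7) = 1+1+1 = 3.
Scaling by 3 multiplies the area by 3² = 9 (so the new area is 139.5) and multiplies the boundary lattice-point count by 3, giving 9.
By Pick's theorem, the interior count of the dilated polygon is 139.5 − 9/2 + 1 = 136.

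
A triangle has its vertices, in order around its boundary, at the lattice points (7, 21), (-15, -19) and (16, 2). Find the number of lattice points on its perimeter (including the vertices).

4

Summing gcd(|Δx|,|Δy|) over the edges gives the boundary count: gcd(22,40) + gcd(31,21) + gcd(9,19) = 2+1+1 = 4.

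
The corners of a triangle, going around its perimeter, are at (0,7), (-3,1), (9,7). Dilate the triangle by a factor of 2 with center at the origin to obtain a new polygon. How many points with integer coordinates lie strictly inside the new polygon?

91

Using the shoelace formula, 2A = |(0·1 − (-3)·7) + ((-3)·7 − 9·1) + (9·7 − 0·7)| = 54, so the area is 27.
The number of boundary lattice points is Σ gcd(|Δx|,|Δy|) = gcd(3,6) + gcd(12,6) + gcd(9,0) = 3+6+9 = 18.
Scaling by 2 multiplies the area by 2² = 4 (so the new area is 108) and multiplies the boundary lattice-point count by 2, giving 36.
By Pick's theorem, the interior count of the dilated polygon is 108 − 36/2 + 1 = 91.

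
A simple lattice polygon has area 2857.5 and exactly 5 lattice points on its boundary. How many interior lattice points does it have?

2856

Pick's theorem A = I + B/2 − 1 rearranges to I = A − B/2 + 1 = 2857.5 − 5/2 + 1 = 2856.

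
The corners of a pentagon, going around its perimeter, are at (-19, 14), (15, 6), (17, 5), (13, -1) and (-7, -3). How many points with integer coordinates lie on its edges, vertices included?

Summing gcd(|Δx|,|Δy|) over the edges gives the boundary count: gcd(34,8) + gcd(2,1) + gcd(4,6) + gcd(20,2) + gcd(12,17) = 2+1+2+2+1 = 8.

8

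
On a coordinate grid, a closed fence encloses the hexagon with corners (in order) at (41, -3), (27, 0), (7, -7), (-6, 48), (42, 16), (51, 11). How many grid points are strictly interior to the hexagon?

By the shoelace formula, twice the signed area is |(41·0 − 27·(-3)) + (27·(-7) − 7·0) + (7·48 − (-6)·(-7)) + ((-6)·16 − 42·48) + (42·11 − 51·16) + (51·(-3) − 41·11)| = 2884, so the area is 1442.
The number of boundary lattice points is Σ gcd(|Δx|,|Δy|) = gcd(14,3) + gcd(20,7) + gcd(13,55) + gcd(48,32) + gcd(9,5) + gcd(10,14) = 1+1+1+16+1+2 = 22.
By Pick's theorem A = I + B/2 − 1, so I = 1442 − 22/2 + 1 = 1432.

1432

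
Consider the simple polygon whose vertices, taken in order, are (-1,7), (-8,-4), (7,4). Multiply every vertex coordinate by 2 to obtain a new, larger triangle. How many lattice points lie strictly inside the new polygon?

216

Using the shoelace formula, 2A = |((-1)·(-4) − (-8)·7) + ((-8)·4 − 7·(-4)) + (7·7 − (-1)·4)| = 109, so the area is 109/2.
The number of boundary lattice points is Σ gcd(|Δx|,|Δy|) = gcd(7,11) + gcd(15,8) + gcd(8,3) = 1+1+1 = 3.
Scaling by 2 multiplies the area by 2² = 4 (so the new area is 218) and multiplies the boundary lattice-point count by 2, giving 6.
By Pick's theorem, the interior count of the dilated polygon is 218 − 6/2 + 1 = 216.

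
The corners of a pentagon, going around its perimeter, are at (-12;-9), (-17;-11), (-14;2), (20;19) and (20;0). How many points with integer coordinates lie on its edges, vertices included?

39

Summing gcd(|Δx|,|Δy|) over the edges gives the boundary count: gcd(5,2) + gcd(3,13) + gcd(34,17) + gcd(0,19) + gcd(32,9) = 1+1+17+19+1 = 39.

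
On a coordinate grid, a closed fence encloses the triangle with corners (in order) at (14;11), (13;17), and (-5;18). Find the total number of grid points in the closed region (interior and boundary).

The shoelace formula gives twice the area as |[14·17 − 13·11] + [13·18 − (-5)·17] + [(-5)·11 − 14·18]| = 107, so the area is 107/2.
Summing gcd(|Δx|,|Δy|) over the edges gives the boundary count: gcd(1,6) + gcd(18,1) + gcd(19,7) = 1+1+1 = 3.
Pick's theorem gives I = A − B/2 + 1 = 107/2 − 3/2 + 1 = 53, so the closed region contains I + B = 53 + 3 = 56 lattice points.

56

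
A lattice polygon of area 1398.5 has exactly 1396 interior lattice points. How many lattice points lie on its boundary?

Pick's theorem gives A = I + B/2 − 1, so B = 2(A − I + 1) = 2(1398.5 − 1396 + 1) = 7.

7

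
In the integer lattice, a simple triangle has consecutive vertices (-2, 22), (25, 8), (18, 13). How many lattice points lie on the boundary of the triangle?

3

The number of boundary lattice points is Σ gcd(|Δx|,|Δy|) = gcd(27,14) + gcd(7,5) + gcd(20,9) = 1+1+1 = 3.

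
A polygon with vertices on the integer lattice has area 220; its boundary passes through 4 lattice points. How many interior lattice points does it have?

Pick's theorem A = I + B/2 − 1 rearranges to I = A − B/2 + 1 = 220 − 4/2 + 1 = 219.

219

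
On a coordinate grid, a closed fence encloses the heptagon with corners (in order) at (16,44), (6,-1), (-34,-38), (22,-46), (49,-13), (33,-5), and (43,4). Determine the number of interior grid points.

Using the shoelace formula, 2A = |[16·(-1) − 6·44] + [6·(-38) − (-34)·(-1)] + [(-34)·(-46) − 22·(-38)] + [22·(-13) − 49·(-46)] + [49·(-5) − 33·(-13)] + [33·4 − 43·(-5)] + [43·44 − 16·4]| = 6185, so the area is 6185/2.
Along each edge there are gcd(|Δx|,|Δy|)+1 lattice points, so counting each shared vertex once the boundary has gcd(10,45) + gcd(40,37) + gcd(56,8) + gcd(27,33) + gcd(16,8) + gcd(10,9) + gcd(27,40) = 5+1+8+3+8+1+1 = 27.
By Pick's theorem A = I + B/2 − 1, so I = 6185/2 − 27/2 + 1 = 3080.

3080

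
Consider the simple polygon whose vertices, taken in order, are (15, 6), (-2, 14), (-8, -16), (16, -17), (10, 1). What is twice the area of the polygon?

The shoelace formula gives twice the area as |(15·14 − (-2)·6) + ((-2)·(-16) − (-8)·14) + ((-8)·(-17) − 16·(-16)) + (16·1 − 10·(-17)) + (10·6 − 15·1)| = 989, so the area is 494.5.

989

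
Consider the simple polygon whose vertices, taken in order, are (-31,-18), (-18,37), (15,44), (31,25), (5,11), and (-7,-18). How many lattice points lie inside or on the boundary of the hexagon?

The shoelace formula gives twice the area as |[(-31)·37 − (-18)·(-18)] + [(-18)·44 − 15·37] + [15·25 − 31·44] + [31·11 − 5·25] + [5·(-18) − (-7)·11] + [(-7)·(-18) − (-31)·(-18)]| = 4036, so the area is 2018.
Along each edge there are gcd(|Δx|,|Δy|)+1 lattice points, so counting each shared vertex once the boundary has gcd(13,55) + gcd(33,7) + gcd(16,19) + gcd(26,14) + gcd(12,29) + gcd(24,0) = 1+1+1+2+1+24 = 30.
Pick's theorem gives I = A − B/2 + 1 = 2018 − 30/2 + 1 = 2004, so the closed region contains I + B = 2004 + 30 = 2034 lattice points.

2034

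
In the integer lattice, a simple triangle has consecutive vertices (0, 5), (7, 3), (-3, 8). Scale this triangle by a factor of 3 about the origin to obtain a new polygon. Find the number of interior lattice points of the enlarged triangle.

55

The shoelace formula gives twice the area as |[0·3 − 7·5] + [7·8 − (-3)·3] + [(-3)·5 − 0·8]| = 15, so the area is 7.5.
Summing gcd(|Δx|,|Δy|) over the edges gives the boundary count: gcd(7,2) + gcd(10,5) + gcd(3,3) = 1+5+3 = 9.
Scaling by 3 multiplies the area by 3² = 9 (so the new area is 67.5) and multiplies the boundary lattice-point count by 3, giving 27.
By Pick's theorem, the interior count of the dilated polygon is 67.5 − 27/2 + 1 = 55.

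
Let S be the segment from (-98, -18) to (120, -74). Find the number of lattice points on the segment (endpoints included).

3

The number of lattice points on a segment between lattice points is gcd(|Δx|,|Δy|) + 1 = gcd(218,56) + 1 = 2 + 1 = 3.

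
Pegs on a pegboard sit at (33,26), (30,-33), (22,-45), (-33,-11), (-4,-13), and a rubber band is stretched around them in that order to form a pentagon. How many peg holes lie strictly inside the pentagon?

By the shoelace formula, twice the signed area is |[33·(-33) − 30·26] + [30·(-45) − 22·(-33)] + [22·(-11) − (-33)·(-45)] + [(-33)·(-13) − (-4)·(-11)] + [(-4)·26 − 33·(-13)]| = 3510, so the area is 1755.
Summing gcd(|Δx|,|Δy|) over the edges gives the boundary count: gcd(3,59) + gcd(8,12) + gcd(55,34) + gcd(29,2) + gcd(37,39) = 1+4+1+1+1 = 8.
Pick's theorem gives I = A − B/2 + 1 = 1755 − 8/2 + 1 = 1752.

1752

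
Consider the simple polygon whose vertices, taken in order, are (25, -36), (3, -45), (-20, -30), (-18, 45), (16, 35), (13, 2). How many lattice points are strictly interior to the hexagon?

2865

The shoelace formula gives twice the area as |(25·(-45) − 3·(-36)) + (3·(-30) − (-20)·(-45)) + ((-20)·45 − (-18)·(-30)) + ((-18)·35 − 16·45) + (16·2 − 13·35) + (13·(-36) − 25·2)| = 5738, so the area is 2869.
The number of boundary lattice points is Σ gcd(|Δx|,|Δy|) = gcd(22,9) + gcd(23,15) + gcd(2,75) + gcd(34,10) + gcd(3,33) + gcd(12,38) = 1+1+1+2+3+2 = 10.
By Pick's theorem A = I + B/2 − 1, so I = 2869 − 10/2 + 1 = 2865.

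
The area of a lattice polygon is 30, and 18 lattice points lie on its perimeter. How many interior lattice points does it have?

22

Pick's theorem A = I + B/2 − 1 rearranges to I = A − B/2 + 1 = 30 − 18/2 + 1 = 22.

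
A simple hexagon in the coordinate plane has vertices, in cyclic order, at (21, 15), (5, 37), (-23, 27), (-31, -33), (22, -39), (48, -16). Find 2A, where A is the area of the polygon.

7795

Using the shoelace formula, 2A = |[21·37 − 5·15] + [5·27 − (-23)·37] + [(-23)·(-33) − (-31)·27] + [(-31)·(-39) − 22·(-33)] + [22·(-16) − 48·(-39)] + [48·15 − 21·(-16)]| = 7795, so the area is 3897.5.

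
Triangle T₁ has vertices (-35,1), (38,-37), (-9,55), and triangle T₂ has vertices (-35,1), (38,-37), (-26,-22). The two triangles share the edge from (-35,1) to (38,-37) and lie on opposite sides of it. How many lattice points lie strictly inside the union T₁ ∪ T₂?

The union is the simple quadrilateral with vertices (-35,1), (-9,55), (38,-37), (-26,-22) in order.
Using the shoelace formula, 2A = |[(-35)·55 − (-9)·1] + [(-9)·(-37) − 38·55] + [38·(-22) − (-26)·(-37)] + [(-26)·1 − (-35)·(-22)]| = 6267, so the area is 6267/2.
Along each edge there are gcd(|Δx|,|Δy|)+1 lattice points, so counting each shared vertex once the boundary has gcd(26,54) + gcd(47,92) + gcd(64,15) + gcd(9,23) = 2+1+1+1 = 5.
By Pick's theorem I = A − B/2 + 1 = 6267/2 − 5/2 + 1 = 3132.

3132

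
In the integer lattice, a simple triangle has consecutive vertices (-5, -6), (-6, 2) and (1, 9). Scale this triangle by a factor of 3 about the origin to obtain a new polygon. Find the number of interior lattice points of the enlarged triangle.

268

Using the shoelace formula, 2A = |((-5)·2 − (-6)·(-6)) + ((-6)·9 − 1·2) + (1·(-6) − (-5)·9)| = 63, so the area is 63/2.
Summing gcd(|Δx|,|Δy|) over the edges gives the boundary count: gcd(1,8) + gcd(7,7) + gcd(6,15) = 1+7+3 = 11.
Scaling by 3 multiplies the area by 3² = 9 (so the new area is 283.5) and multiplies the boundary lattice-point count by 3, giving 33.
By Pick's theorem, the interior count of the dilated polygon is 283.5 − 33/2 + 1 = 268.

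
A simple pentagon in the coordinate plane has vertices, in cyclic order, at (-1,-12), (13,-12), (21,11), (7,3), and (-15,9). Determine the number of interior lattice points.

The shoelace formula gives twice the area as |((-1)·(-12) − 13·(-12)) + (13·11 − 21·(-12)) + (21·3 − 7·11) + (7·9 − (-15)·3) + ((-15)·(-12) − (-1)·9)| = 846, so the area is 423.
The number of boundary lattice points is Σ gcd(|Δx|,|Δy|) = gcd(14,0) + gcd(8,23) + gcd(14,8) + gcd(22,6) + gcd(14,21) = 14+1+2+2+7 = 26.
By Pick's theorem A = I + B/2 − 1, so I = 423 − 26/2 + 1 = 411.

411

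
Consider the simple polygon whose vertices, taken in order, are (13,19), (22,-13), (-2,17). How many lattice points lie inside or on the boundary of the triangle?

By the shoelace formula, twice the signed area is |(13·(-13) − 22·19) + (22·17 − (-2)·(-13)) + ((-2)·19 − 13·17)| = 498, so the area is 249.
Summing gcd(|Δx|,|Δy|) over the edges gives the boundary count: gcd(9,32) + gcd(24,30) + gcd(15,2) = 1+6+1 = 8.
Pick's theorem gives I = A − B/2 + 1 = 249 − 8/2 + 1 = 246, so the closed region contains I + B = 246 + 8 = 254 lattice points.

254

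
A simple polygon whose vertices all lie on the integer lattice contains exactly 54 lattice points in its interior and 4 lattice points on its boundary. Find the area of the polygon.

Pick's theorem states A = I + B/2 − 1, so A = 54 + 4/2 − 1 = 55.

55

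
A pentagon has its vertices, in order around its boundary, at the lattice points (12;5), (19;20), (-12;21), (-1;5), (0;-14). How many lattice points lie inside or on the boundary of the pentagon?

467

The shoelace formula gives twice the area as |[12·20 − 19·5] + [19·21 − (-12)·20] + [(-12)·5 − (-1)·21] + [(-1)·(-14) − 0·5] + [0·5 − 12·(-14)]| = 927, so the area is 463.5.
Summing gcd(|Δx|,|Δy|) over the edges gives the boundary count: gcd(7,15) + gcd(31,1) + gcd(11,16) + gcd(1,19) + gcd(12,19) = 1+1+1+1+1 = 5.
Pick's theorem gives I = A − B/2 + 1 = 463.5 − 5/2 + 1 = 462, so the closed region contains I + B = 462 + 5 = 467 lattice points.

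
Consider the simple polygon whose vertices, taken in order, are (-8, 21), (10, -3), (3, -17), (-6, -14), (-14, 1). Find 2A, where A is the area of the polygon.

The shoelace formula gives twice the area as |[(-8)·(-3) − 10·21] + [10·(-17) − 3·(-3)] + [3·(-14) − (-6)·(-17)] + [(-6)·1 − (-14)·(-14)] + [(-14)·21 − (-8)·1]| = 979, so the area is 489.5.

979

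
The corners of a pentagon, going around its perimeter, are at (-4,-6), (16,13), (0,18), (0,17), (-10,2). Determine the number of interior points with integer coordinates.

Using the shoelace formula, 2A = |[(-4)·13 − 16·(-6)] + [16·18 − 0·13] + [0·17 − 0·18] + [0·2 − (-10)·17] + [(-10)·(-6) − (-4)·2]| = 570, so the area is 285.
The number of boundary lattice points is Σ gcd(|Δx|,|Δy|) = gcd(20,19) + gcd(16,5) + gcd(0,1) + gcd(10,15) + gcd(6,8) = 1+1+1+5+2 = 10.
Pick's theorem gives I = A − B/2 + 1 = 285 − 10/2 + 1 = 281.

281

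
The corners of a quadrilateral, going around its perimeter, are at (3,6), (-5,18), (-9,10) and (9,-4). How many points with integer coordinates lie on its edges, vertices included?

12

Summing gcd(|Δx|,|Δy|) over the edges gives the boundary count: gcd(8,12) + gcd(4,8) + gcd(18,14) + gcd(6,10) = 4+4+2+2 = 12.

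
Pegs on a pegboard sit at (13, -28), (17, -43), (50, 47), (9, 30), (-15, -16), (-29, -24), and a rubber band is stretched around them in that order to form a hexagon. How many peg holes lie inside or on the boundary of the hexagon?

Using the shoelace formula, 2A = |(13·(-43) − 17·(-28)) + (17·47 − 50·(-43)) + (50·30 − 9·47) + (9·(-16) − (-15)·30) + ((-15)·(-24) − (-29)·(-16)) + ((-29)·(-28) − 13·(-24))| = 5269, so the area is 2634.5.
The number of boundary lattice points is Σ gcd(|Δx|,|Δy|) = gcd(4,15) + gcd(33,90) + gcd(41,17) + gcd(24,46) + gcd(14,8) + gcd(42,4) = 1+3+1+2+2+2 = 11.
Pick's theorem gives I = A − B/2 + 1 = 2634.5 − 11/2 + 1 = 2630, so the closed region contains I + B = 2630 + 11 = 2641 lattice points.

2641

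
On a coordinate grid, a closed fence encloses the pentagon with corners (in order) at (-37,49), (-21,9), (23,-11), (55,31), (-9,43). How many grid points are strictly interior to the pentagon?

2907

The shoelace formula gives twice the area as |[(-37)·9 − (-21)·49] + [(-21)·(-11) − 23·9] + [23·31 − 55·(-11)] + [55·43 − (-9)·31] + [(-9)·49 − (-37)·43]| = 5832, so the area is 2916.
Summing gcd(|Δx|,|Δy|) over the edges gives the boundary count: gcd(16,40) + gcd(44,20) + gcd(32,42) + gcd(64,12) + gcd(28,6) = 8+4+2+4+2 = 20.
Pick's theorem gives I = A − B/2 + 1 = 2916 − 20/2 + 1 = 2907.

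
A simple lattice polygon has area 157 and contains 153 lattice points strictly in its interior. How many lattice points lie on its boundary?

Pick's theorem gives A = I + B/2 − 1, so B = 2(A − I + 1) = 2(157 − 153 + 1) = 10.

10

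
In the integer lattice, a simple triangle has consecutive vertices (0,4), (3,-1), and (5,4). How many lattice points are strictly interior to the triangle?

The shoelace formula gives twice the area as |[0·(-1) − 3·4] + [3·4 − 5·(-1)] + [5·4 − 0·4]| = 25, so the area is 12.5.
Along each edge there are gcd(|Δx|,|Δy|)+1 lattice points, so counting each shared vertex once the boundary has gcd(3,5) + gcd(2,5) + gcd(5,0) = 1+1+5 = 7.
By Pick's theorem A = I + B/2 − 1, so I = 12.5 − 7/2 + 1 = 10.

10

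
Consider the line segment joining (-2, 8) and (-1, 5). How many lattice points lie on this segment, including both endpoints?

2

The number of lattice points on a segment between lattice points is gcd(|Δx|,|Δy|) + 1 = gcd(1,3) + 1 = 1 + 1 = 2.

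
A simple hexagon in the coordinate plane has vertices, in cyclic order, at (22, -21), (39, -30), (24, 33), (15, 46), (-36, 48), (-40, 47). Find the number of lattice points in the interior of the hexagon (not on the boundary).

2589

By the shoelace formula, twice the signed area is |(22·(-30) − 39·(-21)) + (39·33 − 24·(-30)) + (24·46 − 15·33) + (15·48 − (-36)·46) + ((-36)·47 − (-40)·48) + ((-40)·(-21) − 22·47)| = 5185, so the area is 5185/2.
Along each edge there are gcd(|Δx|,|Δy|)+1 lattice points, so counting each shared vertex once the boundary has gcd(17,9) + gcd(15,63) + gcd(9,13) + gcd(51,2) + gcd(4,1) + gcd(62,68) = 1+3+1+1+1+2 = 9.
By Pick's theorem A = I + B/2 − 1, so I = 5185/2 − 9/2 + 1 = 2589.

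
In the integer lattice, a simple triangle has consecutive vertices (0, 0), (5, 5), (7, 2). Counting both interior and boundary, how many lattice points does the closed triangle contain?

The shoelace formula gives twice the area as |(0·5 − 5·0) + (5·2 − 7·5) + (7·0 − 0·2)| = 25, so the area is 12.5.
The number of boundary lattice points is Σ gcd(|Δx|,|Δy|) = gcd(5,5) + gcd(2,3) + gcd(7,2) = 5+1+1 = 7.
Pick's theorem gives I = A − B/2 + 1 = 12.5 − 7/2 + 1 = 10, so the closed region contains I + B = 10 + 7 = 17 lattice points.

17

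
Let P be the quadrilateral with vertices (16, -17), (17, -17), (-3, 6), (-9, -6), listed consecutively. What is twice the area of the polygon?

Using the shoelace formula, 2A = |(16·(-17) − 17·(-17)) + (17·6 − (-3)·(-17)) + ((-3)·(-6) − (-9)·6) + ((-9)·(-17) − 16·(-6))| = 389, so the area is 194.5.

389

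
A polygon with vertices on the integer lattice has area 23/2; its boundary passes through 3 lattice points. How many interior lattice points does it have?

11

From Pick's theorem, I = A − B/2 + 1 = 23/2 − 3/2 + 1 = 11.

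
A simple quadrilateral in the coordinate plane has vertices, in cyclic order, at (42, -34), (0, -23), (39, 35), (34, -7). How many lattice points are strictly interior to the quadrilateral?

1196

By the shoelace formula, twice the signed area is |(42·(-23) − 0·(-34)) + (0·35 − 39·(-23)) + (39·(-7) − 34·35) + (34·(-34) − 42·(-7))| = 2394, so the area is 1197.
Along each edge there are gcd(|Δx|,|Δy|)+1 lattice points, so counting each shared vertex once the boundary has gcd(42,11) + gcd(39,58) + gcd(5,42) + gcd(8,27) = 1+1+1+1 = 4.
Pick's theorem gives I = A − B/2 + 1 = 1197 − 4/2 + 1 = 1196.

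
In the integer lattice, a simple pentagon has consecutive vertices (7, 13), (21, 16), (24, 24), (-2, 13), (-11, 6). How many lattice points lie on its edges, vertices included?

5

Along each edge there are gcd(|Δx|,|Δy|)+1 lattice points, so counting each shared vertex once the boundary has gcd(14,3) + gcd(3,8) + gcd(26,11) + gcd(9,7) + gcd(18,7) = 1+1+1+1+1 = 5.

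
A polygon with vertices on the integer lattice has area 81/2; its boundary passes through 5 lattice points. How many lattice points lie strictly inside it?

From Pick's theorem, I = A − B/2 + 1 = 81/2 − 5/2 + 1 = 39.

39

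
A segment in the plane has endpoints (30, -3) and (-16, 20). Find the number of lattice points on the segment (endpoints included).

24

The number of lattice points on a segment between lattice points is gcd(|Δx|,|Δy|) + 1 = gcd(46,23) + 1 = 23 + 1 = 24.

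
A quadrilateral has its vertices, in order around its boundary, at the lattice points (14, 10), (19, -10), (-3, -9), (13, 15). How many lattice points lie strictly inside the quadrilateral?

By the shoelace formula, twice the signed area is |[14·(-10) − 19·10] + [19·(-9) − (-3)·(-10)] + [(-3)·15 − 13·(-9)] + [13·10 − 14·15]| = 539, so the area is 269.5.
Along each edge there are gcd(|Δx|,|Δy|)+1 lattice points, so counting each shared vertex once the boundary has gcd(5,20) + gcd(22,1) + gcd(16,24) + gcd(1,5) = 5+1+8+1 = 15.
By Pick's theorem A = I + B/2 − 1, so I = 269.5 − 15/2 + 1 = 263.

263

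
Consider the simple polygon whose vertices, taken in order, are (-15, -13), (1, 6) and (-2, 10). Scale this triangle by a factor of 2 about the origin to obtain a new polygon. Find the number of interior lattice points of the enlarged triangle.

By the shoelace formula, twice the signed area is |[(-15)·6 − 1·(-13)] + [1·10 − (-2)·6] + [(-2)·(-13) − (-15)·10]| = 121, so the area is 60.5.
The number of boundary lattice points is Σ gcd(|Δx|,|Δy|) = gcd(16,19) + gcd(3,4) + gcd(13,23) = 1+1+1 = 3.
Scaling by 2 multiplies the area by 2² = 4 (so the new area is 242) and multiplies the boundary lattice-point count by 2, giving 6.
By Pick's theorem, the interior count of the dilated polygon is 242 − 6/2 + 1 = 240.

240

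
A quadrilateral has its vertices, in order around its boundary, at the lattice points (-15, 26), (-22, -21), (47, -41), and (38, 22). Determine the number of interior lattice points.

By the shoelace formula, twice the signed area is |((-15)·(-21) − (-22)·26) + ((-22)·(-41) − 47·(-21)) + (47·22 − 38·(-41)) + (38·26 − (-15)·22)| = 6686, so the area is 3343.
Along each edge there are gcd(|Δx|,|Δy|)+1 lattice points, so counting each shared vertex once the boundary has gcd(7,47) + gcd(69,20) + gcd(9,63) + gcd(53,4) = 1+1+9+1 = 12.
Pick's theorem gives I = A − B/2 + 1 = 3343 − 12/2 + 1 = 3338.

3338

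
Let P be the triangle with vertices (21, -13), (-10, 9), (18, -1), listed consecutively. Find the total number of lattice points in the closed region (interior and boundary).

The shoelace formula gives twice the area as |(21·9 − (-10)·(-13)) + ((-10)·(-1) − 18·9) + (18·(-13) − 21·(-1))| = 306, so the area is 153.
The number of boundary lattice points is Σ gcd(|Δx|,|Δy|) = gcd(31,22) + gcd(28,10) + gcd(3,12) = 1+2+3 = 6.
Pick's theorem gives I = A − B/2 + 1 = 153 − 6/2 + 1 = 151, so the closed region contains I + B = 151 + 6 = 157 lattice points.

157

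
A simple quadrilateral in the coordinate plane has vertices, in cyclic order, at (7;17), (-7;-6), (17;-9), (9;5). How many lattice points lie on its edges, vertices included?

Along each edge there are gcd(|Δx|,|Δy|)+1 lattice points, so counting each shared vertex once the boundary has gcd(14,23) + gcd(24,3) + gcd(8,14) + gcd(2,12) = 1+3+2+2 = 8.

8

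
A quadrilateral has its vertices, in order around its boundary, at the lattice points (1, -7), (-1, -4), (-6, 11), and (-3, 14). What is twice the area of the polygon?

90

By the shoelace formula, twice the signed area is |(1·(-4) − (-1)·(-7)) + ((-1)·11 − (-6)·(-4)) + ((-6)·14 − (-3)·11) + ((-3)·(-7) − 1·14)| = 90, so the area is 45.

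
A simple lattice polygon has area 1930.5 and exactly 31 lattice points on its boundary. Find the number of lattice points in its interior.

Pick's theorem A = I + B/2 − 1 rearranges to I = A − B/2 + 1 = 1930.5 − 31/2 + 1 = 1916.

1916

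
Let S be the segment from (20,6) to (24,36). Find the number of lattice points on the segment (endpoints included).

The number of lattice points on a segment between lattice points is gcd(|Δx|,|Δy|) + 1 = gcd(4,30) + 1 = 2 + 1 = 3.

3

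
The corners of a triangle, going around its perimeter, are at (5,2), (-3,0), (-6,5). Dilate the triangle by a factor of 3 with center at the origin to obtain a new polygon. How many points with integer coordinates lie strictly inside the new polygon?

The shoelace formula gives twice the area as |[5·0 − (-3)·2] + [(-3)·5 − (-6)·0] + [(-6)·2 − 5·5]| = 46, so the area is 23.
Along each edge there are gcd(|Δx|,|Δy|)+1 lattice points, so counting each shared vertex once the boundary has gcd(8,2) + gcd(3,5) + gcd(11,3) = 2+1+1 = 4.
Scaling by 3 multiplies the area by 3² = 9 (so the new area is 207) and multiplies the boundary lattice-point count by 3, giving 12.
By Pick's theorem, the interior count of the dilated polygon is 207 − 12/2 + 1 = 202.

202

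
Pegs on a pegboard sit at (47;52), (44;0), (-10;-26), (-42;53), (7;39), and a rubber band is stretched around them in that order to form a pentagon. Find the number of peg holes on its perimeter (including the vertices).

12

Along each edge there are gcd(|Δx|,|Δy|)+1 lattice points, so counting each shared vertex once the boundary has gcd(3,52) + gcd(54,26) + gcd(32,79) + gcd(49,14) + gcd(40,13) = 1+2+1+7+1 = 12.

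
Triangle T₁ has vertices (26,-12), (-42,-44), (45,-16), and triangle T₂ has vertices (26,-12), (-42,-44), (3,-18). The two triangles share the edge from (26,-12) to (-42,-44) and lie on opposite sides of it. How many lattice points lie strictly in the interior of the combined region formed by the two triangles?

603

The union is the simple quadrilateral with vertices (26,-12), (45,-16), (-42,-44), (3,-18) in order.
By the shoelace formula, twice the signed area is |(26·(-16) − 45·(-12)) + (45·(-44) − (-42)·(-16)) + ((-42)·(-18) − 3·(-44)) + (3·(-12) − 26·(-18))| = 1208, so the area is 604.
Along each edge there are gcd(|Δx|,|Δy|)+1 lattice points, so counting each shared vertex once the boundary has gcd(19,4) + gcd(87,28) + gcd(45,26) + gcd(23,6) = 1+1+1+1 = 4.
By Pick's theorem I = A − B/2 + 1 = 604 − 4/2 + 1 = 603.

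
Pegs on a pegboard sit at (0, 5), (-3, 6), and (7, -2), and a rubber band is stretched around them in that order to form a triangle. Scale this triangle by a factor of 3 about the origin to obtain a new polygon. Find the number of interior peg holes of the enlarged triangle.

The shoelace formula gives twice the area as |(0·6 − (-3)·5) + ((-3)·(-2) − 7·6) + (7·5 − 0·(-2))| = 14, so the area is 7.
Along each edge there are gcd(|Δx|,|Δy|)+1 lattice points, so counting each shared vertex once the boundary has gcd(3,1) + gcd(10,8) + gcd(7,7) = 1+2+7 = 10.
Scaling by 3 multiplies the area by 3² = 9 (so the new area is 63) and multiplies the boundary lattice-point count by 3, giving 30.
By Pick's theorem, the interior count of the dilated polygon is 63 − 30/2 + 1 = 49.

49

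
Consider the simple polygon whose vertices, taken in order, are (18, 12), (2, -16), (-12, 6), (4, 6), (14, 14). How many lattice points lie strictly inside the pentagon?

Using the shoelace formula, 2A = |(18·(-16) − 2·12) + (2·6 − (-12)·(-16)) + ((-12)·6 − 4·6) + (4·14 − 14·6) + (14·12 − 18·14)| = 700, so the area is 350.
Summing gcd(|Δx|,|Δy|) over the edges gives the boundary count: gcd(16,28) + gcd(14,22) + gcd(16,0) + gcd(10,8) + gcd(4,2) = 4+2+16+2+2 = 26.
By Pick's theorem A = I + B/2 − 1, so I = 350 − 26/2 + 1 = 338.

338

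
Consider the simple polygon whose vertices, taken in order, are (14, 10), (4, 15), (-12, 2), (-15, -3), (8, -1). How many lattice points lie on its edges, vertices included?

9

Along each edge there are gcd(|Δx|,|Δy|)+1 lattice points, so counting each shared vertex once the boundary has gcd(10,5) + gcd(16,13) + gcd(3,5) + gcd(23,2) + gcd(6,11) = 5+1+1+1+1 = 9.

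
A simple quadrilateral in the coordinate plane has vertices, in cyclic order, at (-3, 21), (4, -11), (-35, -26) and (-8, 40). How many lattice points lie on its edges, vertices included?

8

Along each edge there are gcd(|Δx|,|Δy|)+1 lattice points, so counting each shared vertex once the boundary has gcd(7,32) + gcd(39,15) + gcd(27,66) + gcd(5,19) = 1+3+3+1 = 8.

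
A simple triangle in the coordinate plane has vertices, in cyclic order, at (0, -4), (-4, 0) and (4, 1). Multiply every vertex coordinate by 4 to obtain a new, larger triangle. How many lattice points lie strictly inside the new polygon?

The shoelace formula gives twice the area as |(0·0 − (-4)·(-4)) + ((-4)·1 − 4·0) + (4·(-4) − 0·1)| = 36, so the area is 18.
Summing gcd(|Δx|,|Δy|) over the edges gives the boundary count: gcd(4,4) + gcd(8,1) + gcd(4,5) = 4+1+1 = 6.
Scaling by 4 multiplies the area by 4² = 16 (so the new area is 288) and multiplies the boundary lattice-point count by 4, giving 24.
By Pick's theorem, the interior count of the dilated polygon is 288 − 24/2 + 1 = 277.

277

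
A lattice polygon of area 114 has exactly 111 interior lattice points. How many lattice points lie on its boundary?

8

Pick's theorem gives A = I + B/2 − 1, so B = 2(A − I + 1) = 2(114 − 111 + 1) = 8.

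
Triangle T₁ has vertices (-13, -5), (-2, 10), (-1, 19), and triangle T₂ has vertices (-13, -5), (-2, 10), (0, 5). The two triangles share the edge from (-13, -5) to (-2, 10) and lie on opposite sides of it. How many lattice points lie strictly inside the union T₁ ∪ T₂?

78

The union is the simple quadrilateral with vertices (-13, -5), (-1, 19), (-2, 10), (0, 5) in order.
Using the shoelace formula, 2A = |[(-13)·19 − (-1)·(-5)] + [(-1)·10 − (-2)·19] + [(-2)·5 − 0·10] + [0·(-5) − (-13)·5]| = 169, so the area is 169/2.
Summing gcd(|Δx|,|Δy|) over the edges gives the boundary count: gcd(12,24) + gcd(1,9) + gcd(2,5) + gcd(13,10) = 12+1+1+1 = 15.
By Pick's theorem I = A − B/2 + 1 = 169/2 − 15/2 + 1 = 78.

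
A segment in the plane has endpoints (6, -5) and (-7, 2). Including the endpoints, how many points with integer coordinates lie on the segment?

2

The number of lattice points on a segment between lattice points is gcd(|Δx|,|Δy|) + 1 = gcd(13,7) + 1 = 1 + 1 = 2.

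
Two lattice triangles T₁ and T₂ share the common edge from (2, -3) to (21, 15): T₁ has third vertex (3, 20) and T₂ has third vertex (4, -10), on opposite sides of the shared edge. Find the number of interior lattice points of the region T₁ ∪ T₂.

293

The union is the simple quadrilateral with vertices (2, -3), (3, 20), (21, 15), (4, -10) in order.
Using the shoelace formula, 2A = |(2·20 − 3·(-3)) + (3·15 − 21·20) + (21·(-10) − 4·15) + (4·(-3) − 2·(-10))| = 588, so the area is 294.
Along each edge there are gcd(|Δx|,|Δy|)+1 lattice points, so counting each shared vertex once the boundary has gcd(1,23) + gcd(18,5) + gcd(17,25) + gcd(2,7) = 1+1+1+1 = 4.
By Pick's theorem I = A − B/2 + 1 = 294 − 4/2 + 1 = 293.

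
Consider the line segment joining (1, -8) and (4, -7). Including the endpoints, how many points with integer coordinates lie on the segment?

The number of lattice points on a segment between lattice points is gcd(|Δx|,|Δy|) + 1 = gcd(3,1) + 1 = 1 + 1 = 2.

2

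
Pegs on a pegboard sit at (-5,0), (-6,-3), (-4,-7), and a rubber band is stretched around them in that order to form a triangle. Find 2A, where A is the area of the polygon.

10

By the shoelace formula, twice the signed area is |((-5)·(-3) − (-6)·0) + ((-6)·(-7) − (-4)·(-3)) + ((-4)·0 − (-5)·(-7))| = 10, so the area is 5.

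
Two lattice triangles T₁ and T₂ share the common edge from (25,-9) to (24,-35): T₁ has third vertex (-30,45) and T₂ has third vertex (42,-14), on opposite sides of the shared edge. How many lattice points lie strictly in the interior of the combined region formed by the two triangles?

963

The union is the simple quadrilateral with vertices (25,-9), (-30,45), (24,-35), (42,-14) in order.
The shoelace formula gives twice the area as |(25·45 − (-30)·(-9)) + ((-30)·(-35) − 24·45) + (24·(-14) − 42·(-35)) + (42·(-9) − 25·(-14))| = 1931, so the area is 1931/2.
Along each edge there are gcd(|Δx|,|Δy|)+1 lattice points, so counting each shared vertex once the boundary has gcd(55,54) + gcd(54,80) + gcd(18,21) + gcd(17,5) = 1+2+3+1 = 7.
By Pick's theorem I = A − B/2 + 1 = 1931/2 − 7/2 + 1 = 963.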